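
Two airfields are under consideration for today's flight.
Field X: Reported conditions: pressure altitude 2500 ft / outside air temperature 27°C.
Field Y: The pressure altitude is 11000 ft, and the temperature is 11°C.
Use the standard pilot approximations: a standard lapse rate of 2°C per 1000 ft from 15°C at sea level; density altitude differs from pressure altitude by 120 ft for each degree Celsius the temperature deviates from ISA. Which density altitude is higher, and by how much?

Field X: ISA temp = 10°C, deviation +17°C, DA = 2500 + 120 × 17 = 4540 ft.
Field Y: ISA temp = -7°C, deviation +18°C, DA = 11000 + 120 × 18 = 13160 ft.
Field Y is higher by 13160 − 4540 = 8620 ft.

Field Y by 8620 ft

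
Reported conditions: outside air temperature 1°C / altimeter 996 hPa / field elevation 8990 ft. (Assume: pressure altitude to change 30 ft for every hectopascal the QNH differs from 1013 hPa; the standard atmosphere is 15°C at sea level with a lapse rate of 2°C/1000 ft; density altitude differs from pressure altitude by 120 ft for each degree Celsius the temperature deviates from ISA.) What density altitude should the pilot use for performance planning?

10100 ft

Pressure altitude = 8990 + (1013 − 996) × 30 = 8990 + (+510) = 9500 ft.
ISA temperature at 9500 ft = 15 − 2 × (9500/1000) = -4°C.
ISA deviation = 1 − (-4) = +5°C.
Density altitude = 9500 + 120 × (5) = 10100 ft.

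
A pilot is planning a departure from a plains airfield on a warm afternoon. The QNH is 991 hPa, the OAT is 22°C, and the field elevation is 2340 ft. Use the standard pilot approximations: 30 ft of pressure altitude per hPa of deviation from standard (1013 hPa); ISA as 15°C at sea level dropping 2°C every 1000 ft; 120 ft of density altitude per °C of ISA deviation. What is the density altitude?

Pressure altitude = 2340 + (1013 − 991) × 30 = 2340 + (+660) = 3000 ft.
ISA temperature at 3000 ft = 15 − 2 × (3000/1000) = 9°C.
ISA deviation = 22 − 9 = +13°C.
Density altitude = 3000 + 120 × (13) = 4560 ft.

4560 ft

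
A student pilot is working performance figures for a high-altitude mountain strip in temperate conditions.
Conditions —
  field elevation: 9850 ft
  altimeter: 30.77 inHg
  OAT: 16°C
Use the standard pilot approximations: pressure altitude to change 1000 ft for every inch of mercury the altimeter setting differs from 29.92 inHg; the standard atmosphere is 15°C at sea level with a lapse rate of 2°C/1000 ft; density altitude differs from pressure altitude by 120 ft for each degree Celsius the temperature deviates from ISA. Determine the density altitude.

11280 ft

Pressure altitude = 9850 + (29.92 − 30.77) × 1000 = 9850 + (-850) = 9000 ft.
ISA temperature at 9000 ft = 15 − 2 × (9000/1000) = -3°C.
ISA deviation = 16 − (-3) = +19°C.
Density altitude = 9000 + 120 × (19) = 11280 ft.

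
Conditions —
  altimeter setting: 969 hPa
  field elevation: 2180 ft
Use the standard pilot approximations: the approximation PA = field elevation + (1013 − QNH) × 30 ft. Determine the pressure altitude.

Pressure correction = (1013 − 969) × 30 = +1320 ft.
Pressure altitude = 2180 + (+1320) = 3500 ft.

3500 ft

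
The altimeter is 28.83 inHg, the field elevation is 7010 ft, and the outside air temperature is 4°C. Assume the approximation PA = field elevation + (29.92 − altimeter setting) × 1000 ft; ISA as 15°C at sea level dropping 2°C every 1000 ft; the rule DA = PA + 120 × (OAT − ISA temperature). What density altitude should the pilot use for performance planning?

8724 ft

Pressure altitude = 7010 + (29.92 − 28.83) × 1000 = 7010 + (+1090) = 8100 ft.
ISA temperature at 8100 ft = 15 − 2 × (8100/1000) = -1.2°C.
ISA deviation = 4 − (-1.2) = +5.2°C.
Density altitude = 8100 + 120 × (5.2) = 8724 ft.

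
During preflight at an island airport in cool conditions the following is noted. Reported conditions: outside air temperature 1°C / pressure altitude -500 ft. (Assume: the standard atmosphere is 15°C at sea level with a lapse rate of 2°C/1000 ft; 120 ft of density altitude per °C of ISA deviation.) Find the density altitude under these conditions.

ISA temperature at -500 ft = 15 − 2 × (-500/1000) = 16°C.
ISA deviation = 1 − 16 = -15°C.
Density altitude = -500 + 120 × (-15) = -500 + (-1800) = -2300 ft.

-2300 ft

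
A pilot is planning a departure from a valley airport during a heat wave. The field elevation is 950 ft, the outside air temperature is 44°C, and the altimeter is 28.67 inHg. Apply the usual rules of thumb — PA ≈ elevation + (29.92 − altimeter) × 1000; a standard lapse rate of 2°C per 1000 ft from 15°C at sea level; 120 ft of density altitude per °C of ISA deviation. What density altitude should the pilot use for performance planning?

Pressure altitude = 950 + (29.92 − 28.67) × 1000 = 950 + (+1250) = 2200 ft.
ISA temperature at 2200 ft = 15 − 2 × (2200/1000) = 10.6°C.
ISA deviation = 44 − 10.6 = +33.4°C.
Density altitude = 2200 + 120 × (33.4) = 6208 ft.

6208 ft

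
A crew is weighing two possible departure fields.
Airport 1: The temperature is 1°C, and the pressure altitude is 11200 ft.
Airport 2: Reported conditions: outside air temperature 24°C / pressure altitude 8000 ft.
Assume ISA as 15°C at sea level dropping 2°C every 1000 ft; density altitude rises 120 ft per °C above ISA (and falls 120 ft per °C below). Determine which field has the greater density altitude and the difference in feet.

Airport 1 by 1208 ft

Airport 1: ISA temp = -7.4°C, deviation +8.4°C, DA = 11200 + 120 × 8.4 = 12208 ft.
Airport 2: ISA temp = -1°C, deviation +25°C, DA = 8000 + 120 × 25 = 11000 ft.
Airport 1 is higher by 12208 − 11000 = 1208 ft.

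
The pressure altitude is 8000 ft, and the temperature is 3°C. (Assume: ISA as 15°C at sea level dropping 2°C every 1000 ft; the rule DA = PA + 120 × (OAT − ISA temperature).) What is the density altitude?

8480 ft

ISA temperature at 8000 ft = 15 − 2 × (8000/1000) = -1°C.
ISA deviation = 3 − (-1) = +4°C.
Density altitude = 8000 + 120 × (4) = 8000 + (+480) = 8480 ft.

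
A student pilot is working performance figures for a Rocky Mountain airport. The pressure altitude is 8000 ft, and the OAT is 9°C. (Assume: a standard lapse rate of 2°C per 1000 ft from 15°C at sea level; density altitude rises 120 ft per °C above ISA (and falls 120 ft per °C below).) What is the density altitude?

9200 ft

ISA temperature at 8000 ft = 15 − 2 × (8000/1000) = -1°C.
ISA deviation = 9 − (-1) = +10°C.
Density altitude = 8000 + 120 × (10) = 8000 + (+1200) = 9200 ft.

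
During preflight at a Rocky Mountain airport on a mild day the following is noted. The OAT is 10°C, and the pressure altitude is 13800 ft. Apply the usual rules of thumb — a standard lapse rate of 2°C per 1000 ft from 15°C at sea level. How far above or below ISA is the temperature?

ISA+22.6°C

ISA temperature at 13800 ft = 15 − 2 × (13800/1000) = -12.6°C.
Deviation = OAT − ISA = 10 − (-12.6) = +22.6°C.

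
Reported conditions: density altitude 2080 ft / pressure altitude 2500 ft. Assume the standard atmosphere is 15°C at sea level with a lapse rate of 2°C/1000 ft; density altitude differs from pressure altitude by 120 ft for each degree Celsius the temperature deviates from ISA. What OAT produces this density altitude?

6.5°C

Density altitude − pressure altitude = 2080 − 2500 = -420 ft.
At 120 ft/°C that is an ISA deviation of -420/120 = -3.5°C.
ISA temperature at 2500 ft = 15 − 2 × (2500/1000) = 10°C.
OAT = ISA + deviation = 10 + (-3.5) = 6.5°C.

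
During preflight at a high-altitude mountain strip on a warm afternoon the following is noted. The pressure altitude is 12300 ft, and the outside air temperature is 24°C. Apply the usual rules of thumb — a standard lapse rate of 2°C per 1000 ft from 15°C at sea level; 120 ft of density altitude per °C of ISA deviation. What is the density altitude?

ISA temperature at 12300 ft = 15 − 2 × (12300/1000) = -9.6°C.
ISA deviation = 24 − (-9.6) = +33.6°C.
Density altitude = 12300 + 120 × (33.6) = 12300 + (+4032) = 16332 ft.

16332 ft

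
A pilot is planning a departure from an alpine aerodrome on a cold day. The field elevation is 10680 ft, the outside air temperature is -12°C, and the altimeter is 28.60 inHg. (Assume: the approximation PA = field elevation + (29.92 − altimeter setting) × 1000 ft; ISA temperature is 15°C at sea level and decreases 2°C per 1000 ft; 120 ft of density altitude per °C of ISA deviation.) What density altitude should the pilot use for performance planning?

11640 ft

Pressure altitude = 10680 + (29.92 − 28.60) × 1000 = 10680 + (+1320) = 12000 ft.
ISA temperature at 12000 ft = 15 − 2 × (12000/1000) = -9°C.
ISA deviation = -12 − (-9) = -3°C.
Density altitude = 12000 + 120 × (-3) = 11640 ft.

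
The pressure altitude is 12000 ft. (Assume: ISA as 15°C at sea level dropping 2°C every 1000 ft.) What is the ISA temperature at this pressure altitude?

ISA temperature = 15 − 2 × (12000/1000) = 15 − 24 = -9°C.

-9°C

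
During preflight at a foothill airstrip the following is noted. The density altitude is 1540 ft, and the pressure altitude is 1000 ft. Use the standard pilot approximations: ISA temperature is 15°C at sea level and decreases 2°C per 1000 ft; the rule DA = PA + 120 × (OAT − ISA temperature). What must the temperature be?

17.5°C

Density altitude − pressure altitude = 1540 − 1000 = +540 ft.
At 120 ft/°C that is an ISA deviation of 540/120 = +4.5°C.
ISA temperature at 1000 ft = 15 − 2 × (1000/1000) = 13°C.
OAT = ISA + deviation = 13 + (+4.5) = 17.5°C.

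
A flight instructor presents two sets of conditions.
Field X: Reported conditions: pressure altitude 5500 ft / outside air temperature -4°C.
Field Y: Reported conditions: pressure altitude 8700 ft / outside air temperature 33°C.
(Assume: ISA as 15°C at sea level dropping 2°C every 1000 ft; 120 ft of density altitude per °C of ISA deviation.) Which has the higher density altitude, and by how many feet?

Field Y by 8408 ft

Field X: ISA temp = 4°C, deviation -8°C, DA = 5500 + 120 × (-8) = 4540 ft.
Field Y: ISA temp = -2.4°C, deviation +35.4°C, DA = 8700 + 120 × 35.4 = 12948 ft.
Field Y is higher by 12948 − 4540 = 8408 ft.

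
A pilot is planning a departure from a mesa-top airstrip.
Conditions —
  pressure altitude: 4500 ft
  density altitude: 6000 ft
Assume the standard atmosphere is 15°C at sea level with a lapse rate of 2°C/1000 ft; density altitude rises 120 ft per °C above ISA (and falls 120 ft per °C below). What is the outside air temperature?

18.5°C

Density altitude − pressure altitude = 6000 − 4500 = +1500 ft.
At 120 ft/°C that is an ISA deviation of 1500/120 = +12.5°C.
ISA temperature at 4500 ft = 15 − 2 × (4500/1000) = 6°C.
OAT = ISA + deviation = 6 + (+12.5) = 18.5°C.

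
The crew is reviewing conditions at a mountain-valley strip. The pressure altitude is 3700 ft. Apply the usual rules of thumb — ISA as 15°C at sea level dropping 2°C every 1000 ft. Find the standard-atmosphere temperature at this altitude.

7.6°C

ISA temperature = 15 − 2 × (3700/1000) = 15 − 7.4 = 7.6°C.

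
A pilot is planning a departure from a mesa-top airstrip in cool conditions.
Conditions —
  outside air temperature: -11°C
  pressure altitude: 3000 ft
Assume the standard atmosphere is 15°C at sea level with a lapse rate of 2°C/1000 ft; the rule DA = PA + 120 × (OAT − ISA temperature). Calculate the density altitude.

600 ft

ISA temperature at 3000 ft = 15 − 2 × (3000/1000) = 9°C.
ISA deviation = -11 − 9 = -20°C.
Density altitude = 3000 + 120 × (-20) = 3000 + (-2400) = 600 ft.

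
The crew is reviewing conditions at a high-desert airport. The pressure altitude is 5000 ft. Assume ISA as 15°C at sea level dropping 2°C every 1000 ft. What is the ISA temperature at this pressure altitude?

5°C

ISA temperature = 15 − 2 × (5000/1000) = 15 − 10 = 5°C.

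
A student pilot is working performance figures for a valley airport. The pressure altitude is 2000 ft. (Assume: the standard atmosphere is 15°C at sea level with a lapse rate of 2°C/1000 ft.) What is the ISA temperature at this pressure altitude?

ISA temperature = 15 − 2 × (2000/1000) = 15 − 4 = 11°C.

11°C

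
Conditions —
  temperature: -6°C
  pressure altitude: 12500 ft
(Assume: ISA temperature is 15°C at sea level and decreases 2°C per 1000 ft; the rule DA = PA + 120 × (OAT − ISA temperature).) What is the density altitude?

12980 ft

ISA temperature at 12500 ft = 15 − 2 × (12500/1000) = -10°C.
ISA deviation = -6 − (-10) = +4°C.
Density altitude = 12500 + 120 × (4) = 12500 + (+480) = 12980 ft.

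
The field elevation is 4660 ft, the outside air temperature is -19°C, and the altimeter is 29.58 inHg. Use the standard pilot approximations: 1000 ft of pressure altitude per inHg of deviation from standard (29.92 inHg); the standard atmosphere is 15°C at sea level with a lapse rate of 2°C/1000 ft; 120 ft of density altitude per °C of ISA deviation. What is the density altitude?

Pressure altitude = 4660 + (29.92 − 29.58) × 1000 = 4660 + (+340) = 5000 ft.
ISA temperature at 5000 ft = 15 − 2 × (5000/1000) = 5°C.
ISA deviation = -19 − 5 = -24°C.
Density altitude = 5000 + 120 × (-24) = 2120 ft.

2120 ft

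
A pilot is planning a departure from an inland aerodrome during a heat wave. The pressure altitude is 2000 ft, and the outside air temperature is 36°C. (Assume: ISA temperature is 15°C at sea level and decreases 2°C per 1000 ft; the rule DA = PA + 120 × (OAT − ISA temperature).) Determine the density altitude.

ISA temperature at 2000 ft = 15 − 2 × (2000/1000) = 11°C.
ISA deviation = 36 − 11 = +25°C.
Density altitude = 2000 + 120 × (25) = 2000 + (+3000) = 5000 ft.

5000 ft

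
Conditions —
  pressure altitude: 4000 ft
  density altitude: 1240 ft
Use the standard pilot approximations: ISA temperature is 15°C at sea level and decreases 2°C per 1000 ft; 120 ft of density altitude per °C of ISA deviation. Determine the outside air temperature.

-16°C

Density altitude − pressure altitude = 1240 − 4000 = -2760 ft.
At 120 ft/°C that is an ISA deviation of -2760/120 = -23°C.
ISA temperature at 4000 ft = 15 − 2 × (4000/1000) = 7°C.
OAT = ISA + deviation = 7 + (-23) = -16°C.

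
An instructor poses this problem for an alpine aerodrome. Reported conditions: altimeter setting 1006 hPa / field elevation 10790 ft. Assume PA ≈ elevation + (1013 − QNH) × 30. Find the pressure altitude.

Pressure correction = (1013 − 1006) × 30 = +210 ft.
Pressure altitude = 10790 + (+210) = 11000 ft.

11000 ft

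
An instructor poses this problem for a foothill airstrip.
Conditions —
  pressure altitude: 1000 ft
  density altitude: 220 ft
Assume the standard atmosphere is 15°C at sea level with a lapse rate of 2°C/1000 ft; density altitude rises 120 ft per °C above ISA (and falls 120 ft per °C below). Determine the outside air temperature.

6.5°C

Density altitude − pressure altitude = 220 − 1000 = -780 ft.
At 120 ft/°C that is an ISA deviation of -780/120 = -6.5°C.
ISA temperature at 1000 ft = 15 − 2 × (1000/1000) = 13°C.
OAT = ISA + deviation = 13 + (-6.5) = 6.5°C.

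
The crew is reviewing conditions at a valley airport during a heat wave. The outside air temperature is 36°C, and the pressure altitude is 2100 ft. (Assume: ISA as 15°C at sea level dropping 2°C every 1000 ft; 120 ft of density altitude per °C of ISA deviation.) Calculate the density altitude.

ISA temperature at 2100 ft = 15 − 2 × (2100/1000) = 10.8°C.
ISA deviation = 36 − 10.8 = +25.2°C.
Density altitude = 2100 + 120 × (25.2) = 2100 + (+3024) = 5124 ft.

5124 ft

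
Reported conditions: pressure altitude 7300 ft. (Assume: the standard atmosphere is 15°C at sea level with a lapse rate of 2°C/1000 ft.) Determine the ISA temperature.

0.4°C

ISA temperature = 15 − 2 × (7300/1000) = 15 − 14.6 = 0.4°C.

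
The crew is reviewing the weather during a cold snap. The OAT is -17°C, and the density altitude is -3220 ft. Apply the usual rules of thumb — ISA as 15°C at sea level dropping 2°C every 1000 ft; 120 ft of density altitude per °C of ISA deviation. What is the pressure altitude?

500 ft

DA = PA + 120 × (OAT − (15 − 2·PA/1000)) = PA + 120·OAT − 1800 + 0.24·PA = 1.24·PA + 120·OAT − 1800.
So 1.24·PA = -3220 − 120 × (-17) + 1800 = 620.
PA = 620 / 1.24 = 500 ft.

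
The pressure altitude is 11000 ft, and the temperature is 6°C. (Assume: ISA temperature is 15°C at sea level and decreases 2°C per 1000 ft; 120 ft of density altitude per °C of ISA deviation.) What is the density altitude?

ISA temperature at 11000 ft = 15 − 2 × (11000/1000) = -7°C.
ISA deviation = 6 − (-7) = +13°C.
Density altitude = 11000 + 120 × (13) = 11000 + (+1560) = 12560 ft.

12560 ft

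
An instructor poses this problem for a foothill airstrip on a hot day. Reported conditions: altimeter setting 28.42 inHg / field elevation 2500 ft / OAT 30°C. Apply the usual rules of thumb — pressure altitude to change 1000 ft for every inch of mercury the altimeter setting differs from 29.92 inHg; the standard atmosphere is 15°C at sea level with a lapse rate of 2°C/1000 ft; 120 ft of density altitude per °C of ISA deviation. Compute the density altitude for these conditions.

6760 ft

Pressure altitude = 2500 + (29.92 − 28.42) × 1000 = 2500 + (+1500) = 4000 ft.
ISA temperature at 4000 ft = 15 − 2 × (4000/1000) = 7°C.
ISA deviation = 30 − 7 = +23°C.
Density altitude = 4000 + 120 × (23) = 6760 ft.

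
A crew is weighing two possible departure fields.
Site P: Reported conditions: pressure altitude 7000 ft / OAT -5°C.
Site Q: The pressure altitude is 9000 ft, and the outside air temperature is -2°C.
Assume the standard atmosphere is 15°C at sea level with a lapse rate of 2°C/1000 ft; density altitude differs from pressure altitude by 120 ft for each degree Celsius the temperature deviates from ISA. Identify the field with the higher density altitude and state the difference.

Site Q by 2840 ft

Site P: ISA temp = 1°C, deviation -6°C, DA = 7000 + 120 × (-6) = 6280 ft.
Site Q: ISA temp = -3°C, deviation +1°C, DA = 9000 + 120 × 1 = 9120 ft.
Site Q is higher by 9120 − 6280 = 2840 ft.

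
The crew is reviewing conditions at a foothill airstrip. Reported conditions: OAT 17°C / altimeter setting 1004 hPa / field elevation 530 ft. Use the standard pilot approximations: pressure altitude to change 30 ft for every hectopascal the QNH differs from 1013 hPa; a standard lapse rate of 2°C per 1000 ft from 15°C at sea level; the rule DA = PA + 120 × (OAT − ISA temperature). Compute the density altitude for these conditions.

1232 ft

Pressure altitude = 530 + (1013 − 1004) × 30 = 530 + (+270) = 800 ft.
ISA temperature at 800 ft = 15 − 2 × (800/1000) = 13.4°C.
ISA deviation = 17 − 13.4 = +3.6°C.
Density altitude = 800 + 120 × (3.6) = 1232 ft.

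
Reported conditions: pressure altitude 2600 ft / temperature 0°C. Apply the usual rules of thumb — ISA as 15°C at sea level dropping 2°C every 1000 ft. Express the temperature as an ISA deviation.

ISA temperature at 2600 ft = 15 − 2 × (2600/1000) = 9.8°C.
Deviation = OAT − ISA = 0 − 9.8 = -9.8°C.

ISA-9.8°C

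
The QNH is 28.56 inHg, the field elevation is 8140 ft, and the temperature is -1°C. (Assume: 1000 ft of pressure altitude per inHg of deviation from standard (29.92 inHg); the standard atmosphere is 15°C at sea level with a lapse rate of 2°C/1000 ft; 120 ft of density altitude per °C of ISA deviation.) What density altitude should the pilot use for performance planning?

Pressure altitude = 8140 + (29.92 − 28.56) × 1000 = 8140 + (+1360) = 9500 ft.
ISA temperature at 9500 ft = 15 − 2 × (9500/1000) = -4°C.
ISA deviation = -1 − (-4) = +3°C.
Density altitude = 9500 + 120 × (3) = 9860 ft.

9860 ft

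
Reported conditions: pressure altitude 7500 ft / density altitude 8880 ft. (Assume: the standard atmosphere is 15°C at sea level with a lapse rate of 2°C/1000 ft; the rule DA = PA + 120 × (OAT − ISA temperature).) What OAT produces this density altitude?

11.5°C

Density altitude − pressure altitude = 8880 − 7500 = +1380 ft.
At 120 ft/°C that is an ISA deviation of 1380/120 = +11.5°C.
ISA temperature at 7500 ft = 15 − 2 × (7500/1000) = 0°C.
OAT = ISA + deviation = 0 + (+11.5) = 11.5°C.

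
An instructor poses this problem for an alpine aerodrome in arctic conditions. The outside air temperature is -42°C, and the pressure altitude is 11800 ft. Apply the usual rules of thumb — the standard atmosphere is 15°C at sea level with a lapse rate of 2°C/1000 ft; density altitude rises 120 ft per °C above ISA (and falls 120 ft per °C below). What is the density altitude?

7792 ft

ISA temperature at 11800 ft = 15 − 2 × (11800/1000) = -8.6°C.
ISA deviation = -42 − (-8.6) = -33.4°C.
Density altitude = 11800 + 120 × (-33.4) = 11800 + (-4008) = 7792 ft.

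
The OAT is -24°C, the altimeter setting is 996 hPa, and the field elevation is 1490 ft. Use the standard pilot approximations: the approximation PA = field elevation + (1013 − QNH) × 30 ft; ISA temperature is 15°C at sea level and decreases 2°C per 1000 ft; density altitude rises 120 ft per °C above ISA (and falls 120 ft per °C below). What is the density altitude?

-2200 ft

Pressure altitude = 1490 + (1013 − 996) × 30 = 1490 + (+510) = 2000 ft.
ISA temperature at 2000 ft = 15 − 2 × (2000/1000) = 11°C.
ISA deviation = -24 − 11 = -35°C.
Density altitude = 2000 + 120 × (-35) = -2200 ft.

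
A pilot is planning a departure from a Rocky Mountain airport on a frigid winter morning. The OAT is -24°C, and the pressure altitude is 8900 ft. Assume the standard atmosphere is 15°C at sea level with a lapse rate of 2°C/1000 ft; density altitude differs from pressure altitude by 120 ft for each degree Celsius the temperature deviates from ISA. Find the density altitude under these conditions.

6356 ft

ISA temperature at 8900 ft = 15 − 2 × (8900/1000) = -2.8°C.
ISA deviation = -24 − (-2.8) = -21.2°C.
Density altitude = 8900 + 120 × (-21.2) = 8900 + (-2544) = 6356 ft.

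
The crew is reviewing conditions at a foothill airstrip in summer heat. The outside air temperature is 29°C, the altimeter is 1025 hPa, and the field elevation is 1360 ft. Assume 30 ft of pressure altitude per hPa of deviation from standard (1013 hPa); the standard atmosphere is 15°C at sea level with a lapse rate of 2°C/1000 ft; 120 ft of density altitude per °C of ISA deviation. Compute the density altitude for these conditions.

Pressure altitude = 1360 + (1013 − 1025) × 30 = 1360 + (-360) = 1000 ft.
ISA temperature at 1000 ft = 15 − 2 × (1000/1000) = 13°C.
ISA deviation = 29 − 13 = +16°C.
Density altitude = 1000 + 120 × (16) = 2920 ft.

2920 ft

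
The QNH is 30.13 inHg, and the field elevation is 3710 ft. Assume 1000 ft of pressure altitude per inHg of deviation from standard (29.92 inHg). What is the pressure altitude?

Pressure correction = (29.92 − 30.13) × 1000 = -210 ft.
Pressure altitude = 3710 + (-210) = 3500 ft.

3500 ft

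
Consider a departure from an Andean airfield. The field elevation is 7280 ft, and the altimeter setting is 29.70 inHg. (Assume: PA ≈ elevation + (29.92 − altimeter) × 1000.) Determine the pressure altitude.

7500 ft

Pressure correction = (29.92 − 29.70) × 1000 = +220 ft.
Pressure altitude = 7280 + (+220) = 7500 ft.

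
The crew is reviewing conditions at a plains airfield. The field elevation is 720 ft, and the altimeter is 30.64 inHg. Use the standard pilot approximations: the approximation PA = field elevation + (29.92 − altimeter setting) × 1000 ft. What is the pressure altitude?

0 ft

Pressure correction = (29.92 − 30.64) × 1000 = -720 ft.
Pressure altitude = 720 + (-720) = 0 ft.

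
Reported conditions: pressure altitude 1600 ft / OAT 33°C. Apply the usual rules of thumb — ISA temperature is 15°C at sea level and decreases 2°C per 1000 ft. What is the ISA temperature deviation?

ISA temperature at 1600 ft = 15 − 2 × (1600/1000) = 11.8°C.
Deviation = OAT − ISA = 33 − 11.8 = +21.2°C.

ISA+21.2°C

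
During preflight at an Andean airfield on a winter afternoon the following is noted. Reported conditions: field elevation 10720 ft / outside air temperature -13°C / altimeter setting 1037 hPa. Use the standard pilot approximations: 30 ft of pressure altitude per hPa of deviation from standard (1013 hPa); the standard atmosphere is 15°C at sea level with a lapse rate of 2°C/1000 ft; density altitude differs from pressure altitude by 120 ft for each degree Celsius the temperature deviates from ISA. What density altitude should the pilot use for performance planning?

Pressure altitude = 10720 + (1013 − 1037) × 30 = 10720 + (-720) = 10000 ft.
ISA temperature at 10000 ft = 15 − 2 × (10000/1000) = -5°C.
ISA deviation = -13 − (-5) = -8°C.
Density altitude = 10000 + 120 × (-8) = 9040 ft.

9040 ft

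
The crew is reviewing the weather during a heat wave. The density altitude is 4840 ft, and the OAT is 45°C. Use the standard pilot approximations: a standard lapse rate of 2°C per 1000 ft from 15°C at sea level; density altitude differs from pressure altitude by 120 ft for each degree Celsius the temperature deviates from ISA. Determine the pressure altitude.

DA = PA + 120 × (OAT − (15 − 2·PA/1000)) = PA + 120·OAT − 1800 + 0.24·PA = 1.24·PA + 120·OAT − 1800.
So 1.24·PA = 4840 − 120 × 45 + 1800 = 1240.
PA = 1240 / 1.24 = 1000 ft.

1000 ft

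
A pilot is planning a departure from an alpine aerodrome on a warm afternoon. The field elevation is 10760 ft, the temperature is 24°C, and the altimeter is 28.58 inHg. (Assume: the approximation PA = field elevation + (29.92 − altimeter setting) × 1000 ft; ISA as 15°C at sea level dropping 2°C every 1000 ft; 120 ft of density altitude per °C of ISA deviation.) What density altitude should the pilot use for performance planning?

Pressure altitude = 10760 + (29.92 − 28.58) × 1000 = 10760 + (+1340) = 12100 ft.
ISA temperature at 12100 ft = 15 − 2 × (12100/1000) = -9.2°C.
ISA deviation = 24 − (-9.2) = +33.2°C.
Density altitude = 12100 + 120 × (33.2) = 16084 ft.

16084 ft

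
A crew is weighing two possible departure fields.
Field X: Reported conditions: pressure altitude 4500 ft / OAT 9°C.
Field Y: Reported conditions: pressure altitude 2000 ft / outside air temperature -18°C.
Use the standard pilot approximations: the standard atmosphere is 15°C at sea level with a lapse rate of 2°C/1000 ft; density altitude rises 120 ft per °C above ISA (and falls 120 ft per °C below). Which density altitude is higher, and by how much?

Field X: ISA temp = 6°C, deviation +3°C, DA = 4500 + 120 × 3 = 4860 ft.
Field Y: ISA temp = 11°C, deviation -29°C, DA = 2000 + 120 × (-29) = -1480 ft.
Field X is higher by 4860 − (-1480) = 6340 ft.

Field X by 6340 ft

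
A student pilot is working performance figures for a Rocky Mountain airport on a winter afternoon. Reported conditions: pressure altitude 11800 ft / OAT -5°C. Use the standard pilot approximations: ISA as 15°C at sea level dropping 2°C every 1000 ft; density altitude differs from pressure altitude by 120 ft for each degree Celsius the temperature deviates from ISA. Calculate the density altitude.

ISA temperature at 11800 ft = 15 − 2 × (11800/1000) = -8.6°C.
ISA deviation = -5 − (-8.6) = +3.6°C.
Density altitude = 11800 + 120 × (3.6) = 11800 + (+432) = 12232 ft.

12232 ft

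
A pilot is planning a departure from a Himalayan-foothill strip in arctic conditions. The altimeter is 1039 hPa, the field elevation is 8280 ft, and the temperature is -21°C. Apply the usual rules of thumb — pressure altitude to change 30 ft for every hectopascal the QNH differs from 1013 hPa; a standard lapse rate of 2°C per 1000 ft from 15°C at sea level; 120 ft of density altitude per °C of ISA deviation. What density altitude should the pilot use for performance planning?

4980 ft

Pressure altitude = 8280 + (1013 − 1039) × 30 = 8280 + (-780) = 7500 ft.
ISA temperature at 7500 ft = 15 − 2 × (7500/1000) = 0°C.
ISA deviation = -21 − 0 = -21°C.
Density altitude = 7500 + 120 × (-21) = 4980 ft.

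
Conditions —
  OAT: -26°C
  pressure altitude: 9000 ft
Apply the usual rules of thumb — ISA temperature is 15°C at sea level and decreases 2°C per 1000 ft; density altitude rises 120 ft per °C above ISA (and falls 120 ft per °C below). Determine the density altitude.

6240 ft

ISA temperature at 9000 ft = 15 − 2 × (9000/1000) = -3°C.
ISA deviation = -26 − (-3) = -23°C.
Density altitude = 9000 + 120 × (-23) = 9000 + (-2760) = 6240 ft.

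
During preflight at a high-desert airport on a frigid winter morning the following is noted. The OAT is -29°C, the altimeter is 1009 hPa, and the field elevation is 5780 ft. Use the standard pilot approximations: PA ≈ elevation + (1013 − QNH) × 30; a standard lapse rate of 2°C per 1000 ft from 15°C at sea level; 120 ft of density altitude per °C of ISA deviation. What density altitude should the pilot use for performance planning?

2036 ft

Pressure altitude = 5780 + (1013 − 1009) × 30 = 5780 + (+120) = 5900 ft.
ISA temperature at 5900 ft = 15 − 2 × (5900/1000) = 3.2°C.
ISA deviation = -29 − 3.2 = -32.2°C.
Density altitude = 5900 + 120 × (-32.2) = 2036 ft.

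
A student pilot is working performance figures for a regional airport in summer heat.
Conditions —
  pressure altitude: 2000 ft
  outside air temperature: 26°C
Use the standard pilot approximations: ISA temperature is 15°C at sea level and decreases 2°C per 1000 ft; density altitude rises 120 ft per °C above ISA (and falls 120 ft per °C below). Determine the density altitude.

3800 ft

ISA temperature at 2000 ft = 15 − 2 × (2000/1000) = 11°C.
ISA deviation = 26 − 11 = +15°C.
Density altitude = 2000 + 120 × (15) = 2000 + (+1800) = 3800 ft.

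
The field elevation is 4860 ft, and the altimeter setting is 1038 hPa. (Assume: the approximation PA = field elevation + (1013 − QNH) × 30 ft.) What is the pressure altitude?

4110 ft

Pressure correction = (1013 − 1038) × 30 = -750 ft.
Pressure altitude = 4860 + (-750) = 4110 ft.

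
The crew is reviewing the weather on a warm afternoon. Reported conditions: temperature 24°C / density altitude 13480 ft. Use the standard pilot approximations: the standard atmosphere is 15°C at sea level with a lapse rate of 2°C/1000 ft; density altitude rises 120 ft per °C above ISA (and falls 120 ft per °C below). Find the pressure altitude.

DA = PA + 120 × (OAT − (15 − 2·PA/1000)) = PA + 120·OAT − 1800 + 0.24·PA = 1.24·PA + 120·OAT − 1800.
So 1.24·PA = 13480 − 120 × 24 + 1800 = 12400.
PA = 12400 / 1.24 = 10000 ft.

10000 ft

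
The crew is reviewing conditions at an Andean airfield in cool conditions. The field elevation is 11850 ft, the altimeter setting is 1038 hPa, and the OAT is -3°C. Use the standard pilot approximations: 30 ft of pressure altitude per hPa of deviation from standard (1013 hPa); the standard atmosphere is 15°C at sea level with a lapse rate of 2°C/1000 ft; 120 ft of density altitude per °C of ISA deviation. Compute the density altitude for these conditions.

Pressure altitude = 11850 + (1013 − 1038) × 30 = 11850 + (-750) = 11100 ft.
ISA temperature at 11100 ft = 15 − 2 × (11100/1000) = -7.2°C.
ISA deviation = -3 − (-7.2) = +4.2°C.
Density altitude = 11100 + 120 × (4.2) = 11604 ft.

11604 ft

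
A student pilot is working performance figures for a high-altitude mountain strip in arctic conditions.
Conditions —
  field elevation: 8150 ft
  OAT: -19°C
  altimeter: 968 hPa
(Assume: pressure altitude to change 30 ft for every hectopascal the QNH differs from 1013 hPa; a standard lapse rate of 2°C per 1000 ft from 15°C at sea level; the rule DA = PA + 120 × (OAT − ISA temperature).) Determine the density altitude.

7700 ft

Pressure altitude = 8150 + (1013 − 968) × 30 = 8150 + (+1350) = 9500 ft.
ISA temperature at 9500 ft = 15 − 2 × (9500/1000) = -4°C.
ISA deviation = -19 − (-4) = -15°C.
Density altitude = 9500 + 120 × (-15) = 7700 ft.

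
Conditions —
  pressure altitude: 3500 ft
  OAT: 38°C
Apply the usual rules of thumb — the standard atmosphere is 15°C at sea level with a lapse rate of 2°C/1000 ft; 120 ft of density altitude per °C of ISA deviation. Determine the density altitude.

7100 ft

ISA temperature at 3500 ft = 15 − 2 × (3500/1000) = 8°C.
ISA deviation = 38 − 8 = +30°C.
Density altitude = 3500 + 120 × (30) = 3500 + (+3600) = 7100 ft.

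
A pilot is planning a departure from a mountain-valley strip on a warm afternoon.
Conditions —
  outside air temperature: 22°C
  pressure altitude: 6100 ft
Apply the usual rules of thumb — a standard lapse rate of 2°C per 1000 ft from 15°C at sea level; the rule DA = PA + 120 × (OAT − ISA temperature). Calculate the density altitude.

8404 ft

ISA temperature at 6100 ft = 15 − 2 × (6100/1000) = 2.8°C.
ISA deviation = 22 − 2.8 = +19.2°C.
Density altitude = 6100 + 120 × (19.2) = 6100 + (+2304) = 8404 ft.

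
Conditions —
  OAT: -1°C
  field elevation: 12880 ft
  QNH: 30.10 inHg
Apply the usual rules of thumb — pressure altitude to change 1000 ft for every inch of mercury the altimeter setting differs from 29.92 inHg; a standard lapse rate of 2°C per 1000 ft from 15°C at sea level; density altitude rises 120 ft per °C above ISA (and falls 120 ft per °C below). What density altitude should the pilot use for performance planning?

Pressure altitude = 12880 + (29.92 − 30.10) × 1000 = 12880 + (-180) = 12700 ft.
ISA temperature at 12700 ft = 15 − 2 × (12700/1000) = -10.4°C.
ISA deviation = -1 − (-10.4) = +9.4°C.
Density altitude = 12700 + 120 × (9.4) = 13828 ft.

13828 ft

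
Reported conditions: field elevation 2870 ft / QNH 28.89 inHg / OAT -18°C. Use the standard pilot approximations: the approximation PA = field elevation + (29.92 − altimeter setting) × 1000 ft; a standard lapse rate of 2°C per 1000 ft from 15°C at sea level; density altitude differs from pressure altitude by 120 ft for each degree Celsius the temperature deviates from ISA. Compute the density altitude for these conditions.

Pressure altitude = 2870 + (29.92 − 28.89) × 1000 = 2870 + (+1030) = 3900 ft.
ISA temperature at 3900 ft = 15 − 2 × (3900/1000) = 7.2°C.
ISA deviation = -18 − 7.2 = -25.2°C.
Density altitude = 3900 + 120 × (-25.2) = 876 ft.

876 ft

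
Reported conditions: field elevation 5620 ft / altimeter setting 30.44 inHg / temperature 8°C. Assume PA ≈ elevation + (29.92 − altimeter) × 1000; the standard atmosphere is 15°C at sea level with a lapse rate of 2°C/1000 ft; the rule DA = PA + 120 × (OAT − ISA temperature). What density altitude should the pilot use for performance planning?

5484 ft

Pressure altitude = 5620 + (29.92 − 30.44) × 1000 = 5620 + (-520) = 5100 ft.
ISA temperature at 5100 ft = 15 − 2 × (5100/1000) = 4.8°C.
ISA deviation = 8 − 4.8 = +3.2°C.
Density altitude = 5100 + 120 × (3.2) = 5484 ft.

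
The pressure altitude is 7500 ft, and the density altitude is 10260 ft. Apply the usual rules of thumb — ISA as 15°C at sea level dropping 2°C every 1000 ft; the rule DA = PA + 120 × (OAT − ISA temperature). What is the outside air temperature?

23°C

Density altitude − pressure altitude = 10260 − 7500 = +2760 ft.
At 120 ft/°C that is an ISA deviation of 2760/120 = +23°C.
ISA temperature at 7500 ft = 15 − 2 × (7500/1000) = 0°C.
OAT = ISA + deviation = 0 + (+23) = 23°C.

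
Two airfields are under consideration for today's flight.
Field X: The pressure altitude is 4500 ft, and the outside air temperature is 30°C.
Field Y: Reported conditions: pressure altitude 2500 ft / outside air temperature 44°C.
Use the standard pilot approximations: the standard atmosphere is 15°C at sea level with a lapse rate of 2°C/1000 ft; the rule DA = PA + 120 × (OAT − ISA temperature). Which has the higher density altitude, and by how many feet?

Field X by 800 ft

Field X: ISA temp = 6°C, deviation +24°C, DA = 4500 + 120 × 24 = 7380 ft.
Field Y: ISA temp = 10°C, deviation +34°C, DA = 2500 + 120 × 34 = 6580 ft.
Field X is higher by 7380 − 6580 = 800 ft.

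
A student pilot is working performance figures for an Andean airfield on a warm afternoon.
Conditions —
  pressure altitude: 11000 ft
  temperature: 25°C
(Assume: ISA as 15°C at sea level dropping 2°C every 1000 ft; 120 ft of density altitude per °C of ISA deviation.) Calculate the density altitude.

14840 ft

ISA temperature at 11000 ft = 15 − 2 × (11000/1000) = -7°C.
ISA deviation = 25 − (-7) = +32°C.
Density altitude = 11000 + 120 × (32) = 11000 + (+3840) = 14840 ft.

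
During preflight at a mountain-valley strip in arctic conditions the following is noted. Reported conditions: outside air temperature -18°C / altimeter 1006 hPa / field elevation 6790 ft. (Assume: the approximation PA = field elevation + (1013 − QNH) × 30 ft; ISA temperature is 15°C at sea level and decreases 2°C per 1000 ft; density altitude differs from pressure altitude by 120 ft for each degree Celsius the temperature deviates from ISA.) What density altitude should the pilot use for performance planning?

Pressure altitude = 6790 + (1013 − 1006) × 30 = 6790 + (+210) = 7000 ft.
ISA temperature at 7000 ft = 15 − 2 × (7000/1000) = 1°C.
ISA deviation = -18 − 1 = -19°C.
Density altitude = 7000 + 120 × (-19) = 4720 ft.

4720 ft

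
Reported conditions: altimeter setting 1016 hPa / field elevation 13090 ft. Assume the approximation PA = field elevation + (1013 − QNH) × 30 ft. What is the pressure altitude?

13000 ft

Pressure correction = (1013 − 1016) × 30 = -90 ft.
Pressure altitude = 13090 + (-90) = 13000 ft.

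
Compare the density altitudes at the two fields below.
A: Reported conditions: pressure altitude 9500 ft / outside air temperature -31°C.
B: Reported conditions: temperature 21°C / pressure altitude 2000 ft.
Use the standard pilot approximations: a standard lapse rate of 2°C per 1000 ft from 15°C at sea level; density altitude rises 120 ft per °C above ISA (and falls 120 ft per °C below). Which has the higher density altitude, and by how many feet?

A: ISA temp = -4°C, deviation -27°C, DA = 9500 + 120 × (-27) = 6260 ft.
B: ISA temp = 11°C, deviation +10°C, DA = 2000 + 120 × 10 = 3200 ft.
A is higher by 6260 − 3200 = 3060 ft.

A by 3060 ft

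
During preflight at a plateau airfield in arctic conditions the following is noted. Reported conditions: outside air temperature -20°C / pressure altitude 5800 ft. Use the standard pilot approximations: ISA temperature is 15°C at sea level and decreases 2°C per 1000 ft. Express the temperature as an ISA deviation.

ISA-23.4°C

ISA temperature at 5800 ft = 15 − 2 × (5800/1000) = 3.4°C.
Deviation = OAT − ISA = -20 − 3.4 = -23.4°C.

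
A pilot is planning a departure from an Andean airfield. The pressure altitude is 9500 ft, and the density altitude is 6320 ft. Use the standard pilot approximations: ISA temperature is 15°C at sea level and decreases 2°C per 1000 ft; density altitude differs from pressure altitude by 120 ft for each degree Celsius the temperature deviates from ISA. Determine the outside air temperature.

-30.5°C

Density altitude − pressure altitude = 6320 − 9500 = -3180 ft.
At 120 ft/°C that is an ISA deviation of -3180/120 = -26.5°C.
ISA temperature at 9500 ft = 15 − 2 × (9500/1000) = -4°C.
OAT = ISA + deviation = -4 + (-26.5) = -30.5°C.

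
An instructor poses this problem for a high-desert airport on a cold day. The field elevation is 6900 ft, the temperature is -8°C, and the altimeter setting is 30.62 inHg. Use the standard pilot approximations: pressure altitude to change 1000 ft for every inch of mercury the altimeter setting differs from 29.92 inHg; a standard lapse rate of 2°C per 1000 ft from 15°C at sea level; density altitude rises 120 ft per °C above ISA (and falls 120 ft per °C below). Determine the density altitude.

Pressure altitude = 6900 + (29.92 − 30.62) × 1000 = 6900 + (-700) = 6200 ft.
ISA temperature at 6200 ft = 15 − 2 × (6200/1000) = 2.6°C.
ISA deviation = -8 − 2.6 = -10.6°C.
Density altitude = 6200 + 120 × (-10.6) = 4928 ft.

4928 ft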